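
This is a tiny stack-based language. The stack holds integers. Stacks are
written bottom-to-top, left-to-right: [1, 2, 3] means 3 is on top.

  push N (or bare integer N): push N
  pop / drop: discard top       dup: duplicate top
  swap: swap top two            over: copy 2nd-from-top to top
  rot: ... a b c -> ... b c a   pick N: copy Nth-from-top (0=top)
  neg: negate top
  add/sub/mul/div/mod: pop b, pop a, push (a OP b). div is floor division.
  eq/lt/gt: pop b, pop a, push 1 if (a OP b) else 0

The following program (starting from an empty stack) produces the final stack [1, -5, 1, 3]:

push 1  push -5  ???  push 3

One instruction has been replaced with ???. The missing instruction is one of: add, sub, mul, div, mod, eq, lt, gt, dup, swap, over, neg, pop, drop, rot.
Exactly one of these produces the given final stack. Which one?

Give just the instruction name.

Answer: over

Derivation:
Stack before ???: [1, -5]
Stack after ???:  [1, -5, 1]
The instruction that transforms [1, -5] -> [1, -5, 1] is: over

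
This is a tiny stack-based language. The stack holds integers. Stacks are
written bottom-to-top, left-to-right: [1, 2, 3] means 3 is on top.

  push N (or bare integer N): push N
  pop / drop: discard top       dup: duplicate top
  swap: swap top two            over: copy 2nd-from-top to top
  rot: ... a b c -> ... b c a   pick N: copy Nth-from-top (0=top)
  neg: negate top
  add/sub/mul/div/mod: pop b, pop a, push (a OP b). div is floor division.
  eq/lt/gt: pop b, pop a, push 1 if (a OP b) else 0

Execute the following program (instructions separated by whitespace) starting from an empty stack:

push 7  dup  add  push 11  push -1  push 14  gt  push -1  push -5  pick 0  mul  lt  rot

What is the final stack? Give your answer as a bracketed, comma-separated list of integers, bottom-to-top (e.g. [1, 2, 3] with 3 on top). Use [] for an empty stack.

After 'push 7': [7]
After 'dup': [7, 7]
After 'add': [14]
After 'push 11': [14, 11]
After 'push -1': [14, 11, -1]
After 'push 14': [14, 11, -1, 14]
After 'gt': [14, 11, 0]
After 'push -1': [14, 11, 0, -1]
After 'push -5': [14, 11, 0, -1, -5]
After 'pick 0': [14, 11, 0, -1, -5, -5]
After 'mul': [14, 11, 0, -1, 25]
After 'lt': [14, 11, 0, 1]
After 'rot': [14, 0, 1, 11]

Answer: [14, 0, 1, 11]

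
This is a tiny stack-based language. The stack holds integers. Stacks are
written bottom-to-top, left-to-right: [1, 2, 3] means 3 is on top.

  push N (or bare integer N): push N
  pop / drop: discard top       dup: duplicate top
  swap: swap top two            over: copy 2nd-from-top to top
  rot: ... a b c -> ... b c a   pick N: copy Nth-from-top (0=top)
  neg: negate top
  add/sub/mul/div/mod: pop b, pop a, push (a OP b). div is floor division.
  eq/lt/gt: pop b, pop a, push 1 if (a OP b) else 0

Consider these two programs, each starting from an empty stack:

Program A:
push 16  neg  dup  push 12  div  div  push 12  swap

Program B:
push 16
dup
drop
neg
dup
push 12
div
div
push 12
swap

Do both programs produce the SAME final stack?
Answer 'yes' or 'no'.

Program A trace:
  After 'push 16': [16]
  After 'neg': [-16]
  After 'dup': [-16, -16]
  After 'push 12': [-16, -16, 12]
  After 'div': [-16, -2]
  After 'div': [8]
  After 'push 12': [8, 12]
  After 'swap': [12, 8]
Program A final stack: [12, 8]

Program B trace:
  After 'push 16': [16]
  After 'dup': [16, 16]
  After 'drop': [16]
  After 'neg': [-16]
  After 'dup': [-16, -16]
  After 'push 12': [-16, -16, 12]
  After 'div': [-16, -2]
  After 'div': [8]
  After 'push 12': [8, 12]
  After 'swap': [12, 8]
Program B final stack: [12, 8]
Same: yes

Answer: yes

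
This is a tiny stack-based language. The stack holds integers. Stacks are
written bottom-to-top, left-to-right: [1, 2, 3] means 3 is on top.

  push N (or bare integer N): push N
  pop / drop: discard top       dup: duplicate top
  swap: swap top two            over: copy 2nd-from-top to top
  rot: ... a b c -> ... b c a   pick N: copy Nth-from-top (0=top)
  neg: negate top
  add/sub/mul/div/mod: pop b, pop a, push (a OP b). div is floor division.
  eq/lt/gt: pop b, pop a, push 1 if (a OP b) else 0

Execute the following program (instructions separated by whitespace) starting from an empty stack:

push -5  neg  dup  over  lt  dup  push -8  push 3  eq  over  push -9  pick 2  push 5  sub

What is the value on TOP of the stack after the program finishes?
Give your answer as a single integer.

After 'push -5': [-5]
After 'neg': [5]
After 'dup': [5, 5]
After 'over': [5, 5, 5]
After 'lt': [5, 0]
After 'dup': [5, 0, 0]
After 'push -8': [5, 0, 0, -8]
After 'push 3': [5, 0, 0, -8, 3]
After 'eq': [5, 0, 0, 0]
After 'over': [5, 0, 0, 0, 0]
After 'push -9': [5, 0, 0, 0, 0, -9]
After 'pick 2': [5, 0, 0, 0, 0, -9, 0]
After 'push 5': [5, 0, 0, 0, 0, -9, 0, 5]
After 'sub': [5, 0, 0, 0, 0, -9, -5]

Answer: -5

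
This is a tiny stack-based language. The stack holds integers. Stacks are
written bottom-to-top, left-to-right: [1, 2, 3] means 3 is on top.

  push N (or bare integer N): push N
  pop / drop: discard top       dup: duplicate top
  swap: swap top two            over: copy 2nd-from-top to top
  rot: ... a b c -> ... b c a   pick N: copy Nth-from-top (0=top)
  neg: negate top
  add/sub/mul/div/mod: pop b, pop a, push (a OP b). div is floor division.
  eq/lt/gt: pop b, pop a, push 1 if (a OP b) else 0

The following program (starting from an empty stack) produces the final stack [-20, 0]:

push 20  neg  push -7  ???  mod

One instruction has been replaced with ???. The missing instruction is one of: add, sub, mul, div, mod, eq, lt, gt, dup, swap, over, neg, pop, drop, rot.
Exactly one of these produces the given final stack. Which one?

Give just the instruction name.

Stack before ???: [-20, -7]
Stack after ???:  [-20, -7, -7]
The instruction that transforms [-20, -7] -> [-20, -7, -7] is: dup

Answer: dup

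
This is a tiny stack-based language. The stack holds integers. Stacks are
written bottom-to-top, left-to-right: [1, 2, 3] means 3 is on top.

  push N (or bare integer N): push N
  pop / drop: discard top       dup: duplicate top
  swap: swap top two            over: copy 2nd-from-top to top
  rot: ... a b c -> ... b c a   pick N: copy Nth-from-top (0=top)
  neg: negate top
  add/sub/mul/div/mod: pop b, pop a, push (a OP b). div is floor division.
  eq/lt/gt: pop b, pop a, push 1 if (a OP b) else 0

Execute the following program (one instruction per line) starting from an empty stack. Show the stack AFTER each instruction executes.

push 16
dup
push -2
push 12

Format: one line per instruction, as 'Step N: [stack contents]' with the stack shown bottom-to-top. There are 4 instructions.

Step 1: [16]
Step 2: [16, 16]
Step 3: [16, 16, -2]
Step 4: [16, 16, -2, 12]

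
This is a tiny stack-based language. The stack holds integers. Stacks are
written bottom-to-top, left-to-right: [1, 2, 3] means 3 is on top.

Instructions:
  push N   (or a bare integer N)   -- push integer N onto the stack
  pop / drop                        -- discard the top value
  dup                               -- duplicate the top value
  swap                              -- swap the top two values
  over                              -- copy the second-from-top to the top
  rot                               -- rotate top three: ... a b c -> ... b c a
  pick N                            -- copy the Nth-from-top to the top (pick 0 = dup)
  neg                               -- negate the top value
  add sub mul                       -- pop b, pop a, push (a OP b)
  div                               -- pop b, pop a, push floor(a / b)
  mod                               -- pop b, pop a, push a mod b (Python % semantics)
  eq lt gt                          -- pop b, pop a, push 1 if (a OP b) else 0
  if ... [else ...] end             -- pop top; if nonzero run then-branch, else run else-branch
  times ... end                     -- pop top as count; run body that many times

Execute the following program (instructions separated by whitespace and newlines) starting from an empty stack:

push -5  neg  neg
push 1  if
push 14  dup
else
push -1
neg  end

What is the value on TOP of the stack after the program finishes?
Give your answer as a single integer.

Answer: 14

Derivation:
After 'push -5': [-5]
After 'neg': [5]
After 'neg': [-5]
After 'push 1': [-5, 1]
After 'if': [-5]
After 'push 14': [-5, 14]
After 'dup': [-5, 14, 14]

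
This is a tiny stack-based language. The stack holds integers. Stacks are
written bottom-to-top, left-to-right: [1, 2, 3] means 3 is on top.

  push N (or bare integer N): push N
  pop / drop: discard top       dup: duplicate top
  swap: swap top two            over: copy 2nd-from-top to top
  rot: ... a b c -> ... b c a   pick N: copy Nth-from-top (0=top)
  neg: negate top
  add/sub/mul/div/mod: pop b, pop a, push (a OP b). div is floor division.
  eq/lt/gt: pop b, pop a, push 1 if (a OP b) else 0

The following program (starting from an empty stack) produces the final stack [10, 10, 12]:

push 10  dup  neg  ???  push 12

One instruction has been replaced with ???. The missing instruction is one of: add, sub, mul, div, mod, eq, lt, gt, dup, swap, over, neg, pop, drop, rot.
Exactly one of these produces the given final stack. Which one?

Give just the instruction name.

Stack before ???: [10, -10]
Stack after ???:  [10, 10]
The instruction that transforms [10, -10] -> [10, 10] is: neg

Answer: neg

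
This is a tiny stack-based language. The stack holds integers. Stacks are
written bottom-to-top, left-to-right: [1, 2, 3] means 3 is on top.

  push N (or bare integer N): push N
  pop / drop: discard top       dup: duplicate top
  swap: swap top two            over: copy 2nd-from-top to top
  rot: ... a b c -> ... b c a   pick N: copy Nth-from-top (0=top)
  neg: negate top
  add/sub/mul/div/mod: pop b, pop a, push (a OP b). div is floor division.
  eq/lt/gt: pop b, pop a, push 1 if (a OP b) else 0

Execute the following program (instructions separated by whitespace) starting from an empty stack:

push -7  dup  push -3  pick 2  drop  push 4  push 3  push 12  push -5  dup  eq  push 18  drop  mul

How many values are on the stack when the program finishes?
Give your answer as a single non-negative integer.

After 'push -7': stack = [-7] (depth 1)
After 'dup': stack = [-7, -7] (depth 2)
After 'push -3': stack = [-7, -7, -3] (depth 3)
After 'pick 2': stack = [-7, -7, -3, -7] (depth 4)
After 'drop': stack = [-7, -7, -3] (depth 3)
After 'push 4': stack = [-7, -7, -3, 4] (depth 4)
After 'push 3': stack = [-7, -7, -3, 4, 3] (depth 5)
After 'push 12': stack = [-7, -7, -3, 4, 3, 12] (depth 6)
After 'push -5': stack = [-7, -7, -3, 4, 3, 12, -5] (depth 7)
After 'dup': stack = [-7, -7, -3, 4, 3, 12, -5, -5] (depth 8)
After 'eq': stack = [-7, -7, -3, 4, 3, 12, 1] (depth 7)
After 'push 18': stack = [-7, -7, -3, 4, 3, 12, 1, 18] (depth 8)
After 'drop': stack = [-7, -7, -3, 4, 3, 12, 1] (depth 7)
After 'mul': stack = [-7, -7, -3, 4, 3, 12] (depth 6)

Answer: 6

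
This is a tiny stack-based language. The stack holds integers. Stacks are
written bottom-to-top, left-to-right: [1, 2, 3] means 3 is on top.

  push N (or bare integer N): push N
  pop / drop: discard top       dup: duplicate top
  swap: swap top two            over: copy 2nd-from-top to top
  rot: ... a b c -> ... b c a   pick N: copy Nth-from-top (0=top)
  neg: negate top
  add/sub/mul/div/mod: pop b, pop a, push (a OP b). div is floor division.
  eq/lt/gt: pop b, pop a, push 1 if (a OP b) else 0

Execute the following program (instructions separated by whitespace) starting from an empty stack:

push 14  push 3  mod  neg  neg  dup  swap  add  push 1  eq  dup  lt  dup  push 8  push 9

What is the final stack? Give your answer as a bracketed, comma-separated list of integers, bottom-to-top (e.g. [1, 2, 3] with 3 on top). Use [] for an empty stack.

Answer: [0, 0, 8, 9]

Derivation:
After 'push 14': [14]
After 'push 3': [14, 3]
After 'mod': [2]
After 'neg': [-2]
After 'neg': [2]
After 'dup': [2, 2]
After 'swap': [2, 2]
After 'add': [4]
After 'push 1': [4, 1]
After 'eq': [0]
After 'dup': [0, 0]
After 'lt': [0]
After 'dup': [0, 0]
After 'push 8': [0, 0, 8]
After 'push 9': [0, 0, 8, 9]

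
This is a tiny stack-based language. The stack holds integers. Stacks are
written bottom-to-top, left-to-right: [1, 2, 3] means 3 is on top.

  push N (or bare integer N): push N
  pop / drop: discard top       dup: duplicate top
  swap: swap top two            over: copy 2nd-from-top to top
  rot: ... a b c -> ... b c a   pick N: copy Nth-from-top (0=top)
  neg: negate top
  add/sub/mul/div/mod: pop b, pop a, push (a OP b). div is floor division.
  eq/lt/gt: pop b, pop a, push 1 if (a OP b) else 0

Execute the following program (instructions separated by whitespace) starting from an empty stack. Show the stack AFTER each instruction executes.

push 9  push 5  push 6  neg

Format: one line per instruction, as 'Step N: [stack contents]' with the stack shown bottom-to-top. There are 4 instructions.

Step 1: [9]
Step 2: [9, 5]
Step 3: [9, 5, 6]
Step 4: [9, 5, -6]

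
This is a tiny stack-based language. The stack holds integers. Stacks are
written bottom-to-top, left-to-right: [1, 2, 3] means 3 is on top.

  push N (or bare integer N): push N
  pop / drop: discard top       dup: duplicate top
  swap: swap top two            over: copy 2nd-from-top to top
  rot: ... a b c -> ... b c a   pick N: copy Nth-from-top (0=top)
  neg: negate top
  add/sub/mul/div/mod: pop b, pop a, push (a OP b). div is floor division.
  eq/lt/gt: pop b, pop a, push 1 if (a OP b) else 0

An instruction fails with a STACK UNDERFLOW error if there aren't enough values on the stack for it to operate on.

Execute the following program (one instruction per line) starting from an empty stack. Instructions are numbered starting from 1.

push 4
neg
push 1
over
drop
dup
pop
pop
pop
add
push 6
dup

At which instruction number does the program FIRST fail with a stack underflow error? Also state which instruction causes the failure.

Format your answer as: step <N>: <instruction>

Answer: step 10: add

Derivation:
Step 1 ('push 4'): stack = [4], depth = 1
Step 2 ('neg'): stack = [-4], depth = 1
Step 3 ('push 1'): stack = [-4, 1], depth = 2
Step 4 ('over'): stack = [-4, 1, -4], depth = 3
Step 5 ('drop'): stack = [-4, 1], depth = 2
Step 6 ('dup'): stack = [-4, 1, 1], depth = 3
Step 7 ('pop'): stack = [-4, 1], depth = 2
Step 8 ('pop'): stack = [-4], depth = 1
Step 9 ('pop'): stack = [], depth = 0
Step 10 ('add'): needs 2 value(s) but depth is 0 — STACK UNDERFLOW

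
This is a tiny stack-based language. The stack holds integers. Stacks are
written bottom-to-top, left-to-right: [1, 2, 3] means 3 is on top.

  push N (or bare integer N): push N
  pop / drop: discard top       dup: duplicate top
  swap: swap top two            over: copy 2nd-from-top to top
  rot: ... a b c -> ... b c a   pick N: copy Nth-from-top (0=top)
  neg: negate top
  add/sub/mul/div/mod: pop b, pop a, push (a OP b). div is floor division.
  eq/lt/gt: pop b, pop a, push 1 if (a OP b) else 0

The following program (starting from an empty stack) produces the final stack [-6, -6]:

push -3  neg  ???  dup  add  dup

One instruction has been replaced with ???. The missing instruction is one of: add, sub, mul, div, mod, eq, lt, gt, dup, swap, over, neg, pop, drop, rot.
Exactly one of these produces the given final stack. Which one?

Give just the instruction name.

Stack before ???: [3]
Stack after ???:  [-3]
The instruction that transforms [3] -> [-3] is: neg

Answer: neg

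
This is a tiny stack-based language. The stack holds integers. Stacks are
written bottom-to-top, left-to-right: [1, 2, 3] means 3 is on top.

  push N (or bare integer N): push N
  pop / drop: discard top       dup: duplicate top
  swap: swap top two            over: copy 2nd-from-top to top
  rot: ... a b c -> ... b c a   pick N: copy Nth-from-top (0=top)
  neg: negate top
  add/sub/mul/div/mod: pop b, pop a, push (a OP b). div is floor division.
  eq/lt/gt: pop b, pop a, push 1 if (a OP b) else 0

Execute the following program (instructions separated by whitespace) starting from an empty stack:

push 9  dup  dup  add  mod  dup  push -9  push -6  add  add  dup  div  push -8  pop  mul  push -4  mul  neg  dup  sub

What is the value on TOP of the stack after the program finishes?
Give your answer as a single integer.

Answer: 0

Derivation:
After 'push 9': [9]
After 'dup': [9, 9]
After 'dup': [9, 9, 9]
After 'add': [9, 18]
After 'mod': [9]
After 'dup': [9, 9]
After 'push -9': [9, 9, -9]
After 'push -6': [9, 9, -9, -6]
After 'add': [9, 9, -15]
After 'add': [9, -6]
After 'dup': [9, -6, -6]
After 'div': [9, 1]
After 'push -8': [9, 1, -8]
After 'pop': [9, 1]
After 'mul': [9]
After 'push -4': [9, -4]
After 'mul': [-36]
After 'neg': [36]
After 'dup': [36, 36]
After 'sub': [0]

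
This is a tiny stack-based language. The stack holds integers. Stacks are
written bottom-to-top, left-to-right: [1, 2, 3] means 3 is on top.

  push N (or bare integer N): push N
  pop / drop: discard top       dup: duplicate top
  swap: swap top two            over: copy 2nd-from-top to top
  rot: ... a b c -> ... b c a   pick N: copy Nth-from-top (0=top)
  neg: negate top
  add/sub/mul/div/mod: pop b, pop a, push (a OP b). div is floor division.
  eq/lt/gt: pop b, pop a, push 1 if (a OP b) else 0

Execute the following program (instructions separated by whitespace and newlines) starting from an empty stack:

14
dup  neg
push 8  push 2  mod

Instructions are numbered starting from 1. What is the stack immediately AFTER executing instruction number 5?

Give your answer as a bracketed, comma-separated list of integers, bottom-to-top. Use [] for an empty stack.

Step 1 ('14'): [14]
Step 2 ('dup'): [14, 14]
Step 3 ('neg'): [14, -14]
Step 4 ('push 8'): [14, -14, 8]
Step 5 ('push 2'): [14, -14, 8, 2]

Answer: [14, -14, 8, 2]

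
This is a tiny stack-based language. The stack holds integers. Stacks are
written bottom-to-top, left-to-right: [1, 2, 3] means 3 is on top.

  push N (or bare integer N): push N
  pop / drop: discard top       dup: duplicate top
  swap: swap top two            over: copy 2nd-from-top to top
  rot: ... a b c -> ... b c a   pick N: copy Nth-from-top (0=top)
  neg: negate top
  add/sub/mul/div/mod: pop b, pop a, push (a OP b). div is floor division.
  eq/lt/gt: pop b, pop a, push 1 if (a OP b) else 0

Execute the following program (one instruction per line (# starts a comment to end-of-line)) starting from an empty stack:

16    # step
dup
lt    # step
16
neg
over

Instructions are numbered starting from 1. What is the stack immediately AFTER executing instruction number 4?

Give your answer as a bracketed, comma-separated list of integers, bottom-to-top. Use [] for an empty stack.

Step 1 ('16'): [16]
Step 2 ('dup'): [16, 16]
Step 3 ('lt'): [0]
Step 4 ('16'): [0, 16]

Answer: [0, 16]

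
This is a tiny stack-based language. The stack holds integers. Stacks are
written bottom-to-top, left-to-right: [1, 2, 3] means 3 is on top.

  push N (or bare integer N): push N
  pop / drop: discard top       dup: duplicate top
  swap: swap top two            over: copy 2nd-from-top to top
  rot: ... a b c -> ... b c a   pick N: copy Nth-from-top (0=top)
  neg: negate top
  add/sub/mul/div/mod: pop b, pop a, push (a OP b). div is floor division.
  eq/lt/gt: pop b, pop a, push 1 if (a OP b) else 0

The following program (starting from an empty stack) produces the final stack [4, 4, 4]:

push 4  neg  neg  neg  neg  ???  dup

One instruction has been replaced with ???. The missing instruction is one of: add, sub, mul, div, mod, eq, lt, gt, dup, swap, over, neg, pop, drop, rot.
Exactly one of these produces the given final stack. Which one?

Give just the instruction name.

Answer: dup

Derivation:
Stack before ???: [4]
Stack after ???:  [4, 4]
The instruction that transforms [4] -> [4, 4] is: dup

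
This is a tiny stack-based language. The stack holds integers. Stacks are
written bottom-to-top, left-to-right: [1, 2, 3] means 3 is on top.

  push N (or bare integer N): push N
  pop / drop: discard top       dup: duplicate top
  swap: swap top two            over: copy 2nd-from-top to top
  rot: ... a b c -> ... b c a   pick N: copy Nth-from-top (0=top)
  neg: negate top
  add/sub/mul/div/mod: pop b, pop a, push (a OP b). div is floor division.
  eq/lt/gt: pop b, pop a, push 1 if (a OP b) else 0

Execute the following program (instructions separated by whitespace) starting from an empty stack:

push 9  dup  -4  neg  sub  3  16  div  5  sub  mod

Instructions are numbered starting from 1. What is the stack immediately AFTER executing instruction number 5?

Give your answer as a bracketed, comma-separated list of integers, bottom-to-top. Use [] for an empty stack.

Answer: [9, 5]

Derivation:
Step 1 ('push 9'): [9]
Step 2 ('dup'): [9, 9]
Step 3 ('-4'): [9, 9, -4]
Step 4 ('neg'): [9, 9, 4]
Step 5 ('sub'): [9, 5]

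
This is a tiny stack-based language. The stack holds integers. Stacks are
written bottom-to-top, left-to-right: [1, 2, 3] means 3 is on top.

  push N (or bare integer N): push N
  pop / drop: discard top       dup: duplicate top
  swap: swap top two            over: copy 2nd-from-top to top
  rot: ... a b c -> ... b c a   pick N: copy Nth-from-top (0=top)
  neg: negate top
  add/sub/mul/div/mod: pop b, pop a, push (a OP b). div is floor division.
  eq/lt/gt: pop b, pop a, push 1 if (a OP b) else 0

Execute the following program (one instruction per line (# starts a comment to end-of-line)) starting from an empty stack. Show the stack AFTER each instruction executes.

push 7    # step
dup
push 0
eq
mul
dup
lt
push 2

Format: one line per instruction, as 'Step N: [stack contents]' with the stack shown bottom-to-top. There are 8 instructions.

Step 1: [7]
Step 2: [7, 7]
Step 3: [7, 7, 0]
Step 4: [7, 0]
Step 5: [0]
Step 6: [0, 0]
Step 7: [0]
Step 8: [0, 2]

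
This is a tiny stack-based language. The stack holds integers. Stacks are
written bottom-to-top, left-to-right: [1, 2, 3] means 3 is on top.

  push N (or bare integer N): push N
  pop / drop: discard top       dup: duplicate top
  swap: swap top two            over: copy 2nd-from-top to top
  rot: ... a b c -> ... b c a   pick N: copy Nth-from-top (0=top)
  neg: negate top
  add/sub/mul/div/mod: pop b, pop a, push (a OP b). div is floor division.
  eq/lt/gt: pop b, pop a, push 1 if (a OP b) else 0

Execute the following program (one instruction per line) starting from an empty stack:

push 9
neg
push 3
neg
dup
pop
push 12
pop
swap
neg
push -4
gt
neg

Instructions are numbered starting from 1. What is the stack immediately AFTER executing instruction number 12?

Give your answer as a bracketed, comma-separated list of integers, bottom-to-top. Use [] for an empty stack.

Step 1 ('push 9'): [9]
Step 2 ('neg'): [-9]
Step 3 ('push 3'): [-9, 3]
Step 4 ('neg'): [-9, -3]
Step 5 ('dup'): [-9, -3, -3]
Step 6 ('pop'): [-9, -3]
Step 7 ('push 12'): [-9, -3, 12]
Step 8 ('pop'): [-9, -3]
Step 9 ('swap'): [-3, -9]
Step 10 ('neg'): [-3, 9]
Step 11 ('push -4'): [-3, 9, -4]
Step 12 ('gt'): [-3, 1]

Answer: [-3, 1]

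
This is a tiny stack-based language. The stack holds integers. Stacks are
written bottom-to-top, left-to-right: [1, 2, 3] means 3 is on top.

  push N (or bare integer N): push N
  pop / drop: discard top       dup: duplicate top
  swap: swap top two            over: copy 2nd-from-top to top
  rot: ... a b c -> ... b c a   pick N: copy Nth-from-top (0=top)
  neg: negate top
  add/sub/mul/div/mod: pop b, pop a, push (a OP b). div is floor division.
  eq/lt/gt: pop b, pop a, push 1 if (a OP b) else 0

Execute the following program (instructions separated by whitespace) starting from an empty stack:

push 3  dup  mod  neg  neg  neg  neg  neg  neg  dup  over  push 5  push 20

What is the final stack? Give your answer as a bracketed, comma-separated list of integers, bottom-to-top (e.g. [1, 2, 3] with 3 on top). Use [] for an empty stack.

After 'push 3': [3]
After 'dup': [3, 3]
After 'mod': [0]
After 'neg': [0]
After 'neg': [0]
After 'neg': [0]
After 'neg': [0]
After 'neg': [0]
After 'neg': [0]
After 'dup': [0, 0]
After 'over': [0, 0, 0]
After 'push 5': [0, 0, 0, 5]
After 'push 20': [0, 0, 0, 5, 20]

Answer: [0, 0, 0, 5, 20]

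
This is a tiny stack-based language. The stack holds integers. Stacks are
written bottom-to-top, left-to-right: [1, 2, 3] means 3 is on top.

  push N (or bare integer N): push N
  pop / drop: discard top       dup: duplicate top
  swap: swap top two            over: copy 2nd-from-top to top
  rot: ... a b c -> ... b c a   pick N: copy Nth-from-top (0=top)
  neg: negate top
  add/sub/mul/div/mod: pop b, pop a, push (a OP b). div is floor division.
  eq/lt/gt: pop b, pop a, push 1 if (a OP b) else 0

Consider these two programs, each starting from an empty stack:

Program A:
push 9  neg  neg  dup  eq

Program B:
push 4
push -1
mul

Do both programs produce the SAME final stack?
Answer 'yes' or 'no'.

Program A trace:
  After 'push 9': [9]
  After 'neg': [-9]
  After 'neg': [9]
  After 'dup': [9, 9]
  After 'eq': [1]
Program A final stack: [1]

Program B trace:
  After 'push 4': [4]
  After 'push -1': [4, -1]
  After 'mul': [-4]
Program B final stack: [-4]
Same: no

Answer: no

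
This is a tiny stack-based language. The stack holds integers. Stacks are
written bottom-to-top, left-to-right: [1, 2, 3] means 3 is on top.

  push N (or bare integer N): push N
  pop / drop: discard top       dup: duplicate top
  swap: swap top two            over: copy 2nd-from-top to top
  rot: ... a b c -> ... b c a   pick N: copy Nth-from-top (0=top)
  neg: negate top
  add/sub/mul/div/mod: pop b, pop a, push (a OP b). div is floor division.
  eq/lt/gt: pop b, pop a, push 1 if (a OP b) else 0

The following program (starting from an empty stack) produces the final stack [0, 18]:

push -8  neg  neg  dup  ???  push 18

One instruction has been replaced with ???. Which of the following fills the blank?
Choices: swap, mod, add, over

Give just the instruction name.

Stack before ???: [-8, -8]
Stack after ???:  [0]
Checking each choice:
  swap: produces [-8, -8, 18]
  mod: MATCH
  add: produces [-16, 18]
  over: produces [-8, -8, -8, 18]


Answer: mod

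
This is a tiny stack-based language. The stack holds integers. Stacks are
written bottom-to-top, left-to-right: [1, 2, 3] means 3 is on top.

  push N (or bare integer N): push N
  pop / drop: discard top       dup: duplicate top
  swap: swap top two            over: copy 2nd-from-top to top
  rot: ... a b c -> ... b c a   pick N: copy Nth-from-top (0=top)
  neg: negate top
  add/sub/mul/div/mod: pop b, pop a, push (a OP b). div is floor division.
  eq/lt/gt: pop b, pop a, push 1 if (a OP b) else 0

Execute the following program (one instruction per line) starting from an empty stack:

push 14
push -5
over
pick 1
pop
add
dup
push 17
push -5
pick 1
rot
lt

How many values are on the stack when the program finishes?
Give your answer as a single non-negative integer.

Answer: 5

Derivation:
After 'push 14': stack = [14] (depth 1)
After 'push -5': stack = [14, -5] (depth 2)
After 'over': stack = [14, -5, 14] (depth 3)
After 'pick 1': stack = [14, -5, 14, -5] (depth 4)
After 'pop': stack = [14, -5, 14] (depth 3)
After 'add': stack = [14, 9] (depth 2)
After 'dup': stack = [14, 9, 9] (depth 3)
After 'push 17': stack = [14, 9, 9, 17] (depth 4)
After 'push -5': stack = [14, 9, 9, 17, -5] (depth 5)
After 'pick 1': stack = [14, 9, 9, 17, -5, 17] (depth 6)
After 'rot': stack = [14, 9, 9, -5, 17, 17] (depth 6)
After 'lt': stack = [14, 9, 9, -5, 0] (depth 5)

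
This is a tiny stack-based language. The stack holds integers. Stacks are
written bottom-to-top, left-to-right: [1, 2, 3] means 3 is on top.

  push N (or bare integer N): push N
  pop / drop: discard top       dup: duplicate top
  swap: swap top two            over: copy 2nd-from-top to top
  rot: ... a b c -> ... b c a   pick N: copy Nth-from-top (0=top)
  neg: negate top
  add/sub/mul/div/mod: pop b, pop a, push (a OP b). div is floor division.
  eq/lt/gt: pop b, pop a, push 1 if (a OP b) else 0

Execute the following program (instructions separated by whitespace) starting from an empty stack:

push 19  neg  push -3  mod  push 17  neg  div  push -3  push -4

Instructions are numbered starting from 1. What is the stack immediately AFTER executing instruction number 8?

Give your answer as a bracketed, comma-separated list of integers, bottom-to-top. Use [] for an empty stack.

Answer: [0, -3]

Derivation:
Step 1 ('push 19'): [19]
Step 2 ('neg'): [-19]
Step 3 ('push -3'): [-19, -3]
Step 4 ('mod'): [-1]
Step 5 ('push 17'): [-1, 17]
Step 6 ('neg'): [-1, -17]
Step 7 ('div'): [0]
Step 8 ('push -3'): [0, -3]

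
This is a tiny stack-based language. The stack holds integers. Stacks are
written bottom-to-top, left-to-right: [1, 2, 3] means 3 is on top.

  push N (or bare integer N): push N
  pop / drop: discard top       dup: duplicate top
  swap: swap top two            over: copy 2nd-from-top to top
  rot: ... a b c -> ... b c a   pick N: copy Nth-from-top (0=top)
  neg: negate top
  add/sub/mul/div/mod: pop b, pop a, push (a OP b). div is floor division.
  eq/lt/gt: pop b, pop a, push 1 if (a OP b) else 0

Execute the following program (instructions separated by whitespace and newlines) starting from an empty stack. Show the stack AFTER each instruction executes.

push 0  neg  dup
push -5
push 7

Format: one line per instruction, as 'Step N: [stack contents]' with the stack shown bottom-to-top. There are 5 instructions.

Step 1: [0]
Step 2: [0]
Step 3: [0, 0]
Step 4: [0, 0, -5]
Step 5: [0, 0, -5, 7]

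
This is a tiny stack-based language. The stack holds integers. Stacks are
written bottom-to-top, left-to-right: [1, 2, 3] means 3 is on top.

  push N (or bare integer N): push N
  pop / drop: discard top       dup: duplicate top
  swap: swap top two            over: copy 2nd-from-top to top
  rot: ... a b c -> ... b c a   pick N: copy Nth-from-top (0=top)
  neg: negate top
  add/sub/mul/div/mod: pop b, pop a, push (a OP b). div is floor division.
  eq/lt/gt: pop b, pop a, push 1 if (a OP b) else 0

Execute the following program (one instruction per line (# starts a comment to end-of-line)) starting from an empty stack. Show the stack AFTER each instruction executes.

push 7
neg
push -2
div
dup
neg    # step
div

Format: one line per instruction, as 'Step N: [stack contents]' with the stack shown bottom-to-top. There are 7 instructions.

Step 1: [7]
Step 2: [-7]
Step 3: [-7, -2]
Step 4: [3]
Step 5: [3, 3]
Step 6: [3, -3]
Step 7: [-1]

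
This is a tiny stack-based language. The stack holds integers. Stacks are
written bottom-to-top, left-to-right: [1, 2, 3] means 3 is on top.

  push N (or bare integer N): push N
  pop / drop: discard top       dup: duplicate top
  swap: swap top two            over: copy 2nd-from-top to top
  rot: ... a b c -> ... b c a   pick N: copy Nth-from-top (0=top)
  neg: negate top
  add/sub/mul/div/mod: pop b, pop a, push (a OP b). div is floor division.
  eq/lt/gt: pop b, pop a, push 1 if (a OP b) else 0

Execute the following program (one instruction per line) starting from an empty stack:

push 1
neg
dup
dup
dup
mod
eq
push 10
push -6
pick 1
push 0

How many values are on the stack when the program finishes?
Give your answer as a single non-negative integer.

After 'push 1': stack = [1] (depth 1)
After 'neg': stack = [-1] (depth 1)
After 'dup': stack = [-1, -1] (depth 2)
After 'dup': stack = [-1, -1, -1] (depth 3)
After 'dup': stack = [-1, -1, -1, -1] (depth 4)
After 'mod': stack = [-1, -1, 0] (depth 3)
After 'eq': stack = [-1, 0] (depth 2)
After 'push 10': stack = [-1, 0, 10] (depth 3)
After 'push -6': stack = [-1, 0, 10, -6] (depth 4)
After 'pick 1': stack = [-1, 0, 10, -6, 10] (depth 5)
After 'push 0': stack = [-1, 0, 10, -6, 10, 0] (depth 6)

Answer: 6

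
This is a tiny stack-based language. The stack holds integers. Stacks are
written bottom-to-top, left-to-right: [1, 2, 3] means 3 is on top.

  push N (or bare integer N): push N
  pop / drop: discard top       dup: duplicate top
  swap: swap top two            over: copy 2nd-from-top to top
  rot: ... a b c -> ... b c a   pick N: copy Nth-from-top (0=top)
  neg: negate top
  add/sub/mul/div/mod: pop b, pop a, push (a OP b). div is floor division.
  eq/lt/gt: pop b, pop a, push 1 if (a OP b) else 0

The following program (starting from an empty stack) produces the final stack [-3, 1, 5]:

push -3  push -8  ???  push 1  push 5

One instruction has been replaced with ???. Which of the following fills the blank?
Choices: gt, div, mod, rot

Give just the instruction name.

Stack before ???: [-3, -8]
Stack after ???:  [-3]
Checking each choice:
  gt: produces [1, 1, 5]
  div: produces [0, 1, 5]
  mod: MATCH
  rot: stack underflow (need 3, have 2)


Answer: mod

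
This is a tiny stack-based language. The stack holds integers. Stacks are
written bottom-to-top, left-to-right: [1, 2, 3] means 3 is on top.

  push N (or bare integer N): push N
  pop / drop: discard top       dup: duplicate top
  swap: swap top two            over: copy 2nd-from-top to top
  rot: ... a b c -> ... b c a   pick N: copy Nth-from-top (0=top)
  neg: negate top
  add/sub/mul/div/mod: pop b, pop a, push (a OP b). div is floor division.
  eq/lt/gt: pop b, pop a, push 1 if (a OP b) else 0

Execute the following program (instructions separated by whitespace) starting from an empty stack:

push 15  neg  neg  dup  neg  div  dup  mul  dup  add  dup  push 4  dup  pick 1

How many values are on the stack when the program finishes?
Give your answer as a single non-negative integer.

Answer: 5

Derivation:
After 'push 15': stack = [15] (depth 1)
After 'neg': stack = [-15] (depth 1)
After 'neg': stack = [15] (depth 1)
After 'dup': stack = [15, 15] (depth 2)
After 'neg': stack = [15, -15] (depth 2)
After 'div': stack = [-1] (depth 1)
After 'dup': stack = [-1, -1] (depth 2)
After 'mul': stack = [1] (depth 1)
After 'dup': stack = [1, 1] (depth 2)
After 'add': stack = [2] (depth 1)
After 'dup': stack = [2, 2] (depth 2)
After 'push 4': stack = [2, 2, 4] (depth 3)
After 'dup': stack = [2, 2, 4, 4] (depth 4)
After 'pick 1': stack = [2, 2, 4, 4, 4] (depth 5)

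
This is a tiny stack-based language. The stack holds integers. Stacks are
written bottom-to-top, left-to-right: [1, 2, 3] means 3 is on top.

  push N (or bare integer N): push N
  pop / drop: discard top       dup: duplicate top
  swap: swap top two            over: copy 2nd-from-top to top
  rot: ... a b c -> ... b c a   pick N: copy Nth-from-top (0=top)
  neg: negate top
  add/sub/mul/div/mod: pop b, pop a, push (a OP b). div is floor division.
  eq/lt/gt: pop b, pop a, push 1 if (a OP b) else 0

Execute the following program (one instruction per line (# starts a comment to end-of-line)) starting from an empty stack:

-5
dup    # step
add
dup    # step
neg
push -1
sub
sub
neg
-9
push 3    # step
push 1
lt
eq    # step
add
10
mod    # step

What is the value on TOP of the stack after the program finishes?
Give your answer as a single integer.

After 'push -5': [-5]
After 'dup': [-5, -5]
After 'add': [-10]
After 'dup': [-10, -10]
After 'neg': [-10, 10]
After 'push -1': [-10, 10, -1]
After 'sub': [-10, 11]
After 'sub': [-21]
After 'neg': [21]
After 'push -9': [21, -9]
After 'push 3': [21, -9, 3]
After 'push 1': [21, -9, 3, 1]
After 'lt': [21, -9, 0]
After 'eq': [21, 0]
After 'add': [21]
After 'push 10': [21, 10]
After 'mod': [1]

Answer: 1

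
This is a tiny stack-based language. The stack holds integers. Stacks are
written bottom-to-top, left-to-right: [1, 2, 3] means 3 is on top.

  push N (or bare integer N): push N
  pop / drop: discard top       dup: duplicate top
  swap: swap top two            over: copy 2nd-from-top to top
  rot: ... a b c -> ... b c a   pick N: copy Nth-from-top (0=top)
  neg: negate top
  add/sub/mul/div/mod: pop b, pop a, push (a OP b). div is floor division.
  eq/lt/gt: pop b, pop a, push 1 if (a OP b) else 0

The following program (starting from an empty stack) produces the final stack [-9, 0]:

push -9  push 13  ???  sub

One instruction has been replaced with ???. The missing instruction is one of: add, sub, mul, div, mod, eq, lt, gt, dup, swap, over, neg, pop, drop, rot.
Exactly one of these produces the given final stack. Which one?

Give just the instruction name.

Stack before ???: [-9, 13]
Stack after ???:  [-9, 13, 13]
The instruction that transforms [-9, 13] -> [-9, 13, 13] is: dup

Answer: dup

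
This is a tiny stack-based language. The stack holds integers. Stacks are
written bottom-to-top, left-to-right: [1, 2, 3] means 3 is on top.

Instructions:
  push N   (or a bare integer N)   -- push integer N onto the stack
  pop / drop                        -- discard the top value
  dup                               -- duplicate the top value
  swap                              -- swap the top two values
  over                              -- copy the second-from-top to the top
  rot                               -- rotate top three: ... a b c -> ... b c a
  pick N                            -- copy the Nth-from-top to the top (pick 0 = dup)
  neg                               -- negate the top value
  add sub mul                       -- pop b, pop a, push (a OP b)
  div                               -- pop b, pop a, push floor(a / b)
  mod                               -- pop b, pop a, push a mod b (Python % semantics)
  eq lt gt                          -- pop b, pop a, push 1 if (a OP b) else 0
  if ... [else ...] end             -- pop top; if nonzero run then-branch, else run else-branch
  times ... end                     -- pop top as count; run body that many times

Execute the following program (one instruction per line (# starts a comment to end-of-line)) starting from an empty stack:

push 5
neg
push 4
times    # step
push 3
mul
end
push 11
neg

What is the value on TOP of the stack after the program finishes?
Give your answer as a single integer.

After 'push 5': [5]
After 'neg': [-5]
After 'push 4': [-5, 4]
After 'times': [-5]
After 'push 3': [-5, 3]
After 'mul': [-15]
After 'push 3': [-15, 3]
After 'mul': [-45]
After 'push 3': [-45, 3]
After 'mul': [-135]
After 'push 3': [-135, 3]
After 'mul': [-405]
After 'push 11': [-405, 11]
After 'neg': [-405, -11]

Answer: -11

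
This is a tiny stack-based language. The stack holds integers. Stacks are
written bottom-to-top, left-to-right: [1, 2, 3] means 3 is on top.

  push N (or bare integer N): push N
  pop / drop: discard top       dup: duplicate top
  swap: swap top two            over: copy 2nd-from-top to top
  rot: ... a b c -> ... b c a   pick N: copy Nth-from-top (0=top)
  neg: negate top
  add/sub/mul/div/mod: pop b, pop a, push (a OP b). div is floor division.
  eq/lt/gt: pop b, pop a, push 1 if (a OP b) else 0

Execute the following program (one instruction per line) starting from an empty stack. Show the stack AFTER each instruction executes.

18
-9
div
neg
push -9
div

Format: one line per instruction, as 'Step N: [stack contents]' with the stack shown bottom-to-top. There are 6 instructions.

Step 1: [18]
Step 2: [18, -9]
Step 3: [-2]
Step 4: [2]
Step 5: [2, -9]
Step 6: [-1]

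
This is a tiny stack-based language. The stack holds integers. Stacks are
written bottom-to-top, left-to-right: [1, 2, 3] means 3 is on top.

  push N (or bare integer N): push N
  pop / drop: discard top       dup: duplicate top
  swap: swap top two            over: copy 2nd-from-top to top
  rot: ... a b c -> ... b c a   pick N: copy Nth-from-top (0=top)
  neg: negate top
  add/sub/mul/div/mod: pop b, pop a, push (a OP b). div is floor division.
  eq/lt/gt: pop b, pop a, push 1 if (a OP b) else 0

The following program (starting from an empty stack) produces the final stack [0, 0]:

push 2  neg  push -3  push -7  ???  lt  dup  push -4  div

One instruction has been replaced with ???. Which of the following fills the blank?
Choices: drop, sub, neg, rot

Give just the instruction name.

Answer: drop

Derivation:
Stack before ???: [-2, -3, -7]
Stack after ???:  [-2, -3]
Checking each choice:
  drop: MATCH
  sub: produces [1, -1]
  neg: produces [-2, 1, -1]
  rot: produces [-3, 1, -1]


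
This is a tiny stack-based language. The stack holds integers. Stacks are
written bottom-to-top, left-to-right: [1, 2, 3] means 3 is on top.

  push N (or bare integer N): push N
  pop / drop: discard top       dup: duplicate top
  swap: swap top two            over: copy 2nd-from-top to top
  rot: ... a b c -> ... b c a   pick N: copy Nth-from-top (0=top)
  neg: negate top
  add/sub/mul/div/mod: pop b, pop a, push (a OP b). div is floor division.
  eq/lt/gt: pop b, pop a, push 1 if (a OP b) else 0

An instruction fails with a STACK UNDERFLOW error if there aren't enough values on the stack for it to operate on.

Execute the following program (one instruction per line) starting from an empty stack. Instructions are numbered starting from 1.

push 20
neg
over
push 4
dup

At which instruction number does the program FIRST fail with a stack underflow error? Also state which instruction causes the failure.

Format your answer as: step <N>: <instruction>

Answer: step 3: over

Derivation:
Step 1 ('push 20'): stack = [20], depth = 1
Step 2 ('neg'): stack = [-20], depth = 1
Step 3 ('over'): needs 2 value(s) but depth is 1 — STACK UNDERFLOW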